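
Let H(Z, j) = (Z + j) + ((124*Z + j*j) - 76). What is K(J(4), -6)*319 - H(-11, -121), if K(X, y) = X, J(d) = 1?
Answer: -12750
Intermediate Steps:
H(Z, j) = -76 + j + j² + 125*Z (H(Z, j) = (Z + j) + ((124*Z + j²) - 76) = (Z + j) + ((j² + 124*Z) - 76) = (Z + j) + (-76 + j² + 124*Z) = -76 + j + j² + 125*Z)
K(J(4), -6)*319 - H(-11, -121) = 1*319 - (-76 - 121 + (-121)² + 125*(-11)) = 319 - (-76 - 121 + 14641 - 1375) = 319 - 1*13069 = 319 - 13069 = -12750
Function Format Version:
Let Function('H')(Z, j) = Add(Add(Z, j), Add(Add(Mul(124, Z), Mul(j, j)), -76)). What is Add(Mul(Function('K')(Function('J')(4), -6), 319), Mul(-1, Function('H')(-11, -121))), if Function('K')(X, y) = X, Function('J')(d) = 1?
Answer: -12750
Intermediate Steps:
Function('H')(Z, j) = Add(-76, j, Pow(j, 2), Mul(125, Z)) (Function('H')(Z, j) = Add(Add(Z, j), Add(Add(Mul(124, Z), Pow(j, 2)), -76)) = Add(Add(Z, j), Add(Add(Pow(j, 2), Mul(124, Z)), -76)) = Add(Add(Z, j), Add(-76, Pow(j, 2), Mul(124, Z))) = Add(-76, j, Pow(j, 2), Mul(125, Z)))
Add(Mul(Function('K')(Function('J')(4), -6), 319), Mul(-1, Function('H')(-11, -121))) = Add(Mul(1, 319), Mul(-1, Add(-76, -121, Pow(-121, 2), Mul(125, -11)))) = Add(319, Mul(-1, Add(-76, -121, 14641, -1375))) = Add(319, Mul(-1, 13069)) = Add(319, -13069) = -12750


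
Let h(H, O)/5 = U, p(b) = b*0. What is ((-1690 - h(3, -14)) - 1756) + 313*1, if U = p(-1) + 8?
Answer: -3173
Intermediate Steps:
p(b) = 0
U = 8 (U = 0 + 8 = 8)
h(H, O) = 40 (h(H, O) = 5*8 = 40)
((-1690 - h(3, -14)) - 1756) + 313*1 = ((-1690 - 1*40) - 1756) + 313*1 = ((-1690 - 40) - 1756) + 313 = (-1730 - 1756) + 313 = -3486 + 313 = -3173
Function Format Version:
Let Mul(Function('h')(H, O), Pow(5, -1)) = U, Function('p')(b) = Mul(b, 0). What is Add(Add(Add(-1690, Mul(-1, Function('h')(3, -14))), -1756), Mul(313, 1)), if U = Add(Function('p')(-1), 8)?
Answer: -3173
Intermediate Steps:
Function('p')(b) = 0
U = 8 (U = Add(0, 8) = 8)
Function('h')(H, O) = 40 (Function('h')(H, O) = Mul(5, 8) = 40)
Add(Add(Add(-1690, Mul(-1, Function('h')(3, -14))), -1756), Mul(313, 1)) = Add(Add(Add(-1690, Mul(-1, 40)), -1756), Mul(313, 1)) = Add(Add(Add(-1690, -40), -1756), 313) = Add(Add(-1730, -1756), 313) = Add(-3486, 313) = -3173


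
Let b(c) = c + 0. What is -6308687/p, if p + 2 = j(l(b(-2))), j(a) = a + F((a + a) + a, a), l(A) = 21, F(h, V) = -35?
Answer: 6308687/16 ≈ 3.9429e+5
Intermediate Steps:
b(c) = c
j(a) = -35 + a (j(a) = a - 35 = -35 + a)
p = -16 (p = -2 + (-35 + 21) = -2 - 14 = -16)
-6308687/p = -6308687/(-16) = -6308687*(-1/16) = 6308687/16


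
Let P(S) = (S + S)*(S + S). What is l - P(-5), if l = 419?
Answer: 319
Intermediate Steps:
P(S) = 4*S² (P(S) = (2*S)*(2*S) = 4*S²)
l - P(-5) = 419 - 4*(-5)² = 419 - 4*25 = 419 - 1*100 = 419 - 100 = 319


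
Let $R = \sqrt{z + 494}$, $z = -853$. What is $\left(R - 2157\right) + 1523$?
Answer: $-634 + i \sqrt{359} \approx -634.0 + 18.947 i$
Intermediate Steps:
$R = i \sqrt{359}$ ($R = \sqrt{-853 + 494} = \sqrt{-359} = i \sqrt{359} \approx 18.947 i$)
$\left(R - 2157\right) + 1523 = \left(i \sqrt{359} - 2157\right) + 1523 = \left(-2157 + i \sqrt{359}\right) + 1523 = -634 + i \sqrt{359}$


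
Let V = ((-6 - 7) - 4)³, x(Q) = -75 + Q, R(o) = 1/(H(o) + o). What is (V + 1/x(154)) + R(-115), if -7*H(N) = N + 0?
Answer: -267807493/54510 ≈ -4913.0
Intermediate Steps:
H(N) = -N/7 (H(N) = -(N + 0)/7 = -N/7)
R(o) = 7/(6*o) (R(o) = 1/(-o/7 + o) = 1/(6*o/7) = 7/(6*o))
V = -4913 (V = (-13 - 4)³ = (-17)³ = -4913)
(V + 1/x(154)) + R(-115) = (-4913 + 1/(-75 + 154)) + (7/6)/(-115) = (-4913 + 1/79) + (7/6)*(-1/115) = (-4913 + 1/79) - 7/690 = -388126/79 - 7/690 = -267807493/54510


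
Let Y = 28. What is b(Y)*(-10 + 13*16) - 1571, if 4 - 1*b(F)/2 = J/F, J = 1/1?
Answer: -8/7 ≈ -1.1429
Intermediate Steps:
J = 1
b(F) = 8 - 2/F
b(Y)*(-10 + 13*16) - 1571 = (8 - 2/28)*(-10 + 13*16) - 1571 = (8 - 2*1/28)*(-10 + 208) - 1571 = (8 - 1/14)*198 - 1571 = (111/14)*198 - 1571 = 10989/7 - 1571 = -8/7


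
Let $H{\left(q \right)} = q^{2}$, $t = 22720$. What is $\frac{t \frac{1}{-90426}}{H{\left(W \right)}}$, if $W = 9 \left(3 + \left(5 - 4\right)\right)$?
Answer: $- \frac{710}{3662253} \approx -0.00019387$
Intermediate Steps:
$W = 36$ ($W = 9 \left(3 + 1\right) = 9 \cdot 4 = 36$)
$\frac{t \frac{1}{-90426}}{H{\left(W \right)}} = \frac{22720 \frac{1}{-90426}}{36^{2}} = \frac{22720 \left(- \frac{1}{90426}\right)}{1296} = \left(- \frac{11360}{45213}\right) \frac{1}{1296} = - \frac{710}{3662253}$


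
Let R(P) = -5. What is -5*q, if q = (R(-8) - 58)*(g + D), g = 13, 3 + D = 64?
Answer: 23310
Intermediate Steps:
D = 61 (D = -3 + 64 = 61)
q = -4662 (q = (-5 - 58)*(13 + 61) = -63*74 = -4662)
-5*q = -5*(-4662) = 23310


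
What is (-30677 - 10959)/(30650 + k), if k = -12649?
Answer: -41636/18001 ≈ -2.3130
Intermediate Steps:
(-30677 - 10959)/(30650 + k) = (-30677 - 10959)/(30650 - 12649) = -41636/18001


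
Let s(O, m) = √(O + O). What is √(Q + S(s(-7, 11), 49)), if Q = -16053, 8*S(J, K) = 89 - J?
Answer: √(-256670 - 2*I*√14)/4 ≈ 0.0018464 - 126.66*I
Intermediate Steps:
s(O, m) = √2*√O (s(O, m) = √(2*O) = √2*√O)
S(J, K) = 89/8 - J/8 (S(J, K) = (89 - J)/8 = 89/8 - J/8)
√(Q + S(s(-7, 11), 49)) = √(-16053 + (89/8 - √2*√(-7)/8)) = √(-16053 + (89/8 - √2*I*√7/8)) = √(-16053 + (89/8 - I*√14/8)) = √(-128335/8 - I*√14/8)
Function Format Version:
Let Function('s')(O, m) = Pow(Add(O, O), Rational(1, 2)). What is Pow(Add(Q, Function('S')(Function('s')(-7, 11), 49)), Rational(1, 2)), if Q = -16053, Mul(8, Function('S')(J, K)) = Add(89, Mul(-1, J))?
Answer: Mul(Rational(1, 4), Pow(Add(-256670, Mul(-2, I, Pow(14, Rational(1, 2)))), Rational(1, 2))) ≈ Add(0.0018464, Mul(-126.66, I))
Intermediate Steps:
Function('s')(O, m) = Mul(Pow(2, Rational(1, 2)), Pow(O, Rational(1, 2))) (Function('s')(O, m) = Pow(Mul(2, O), Rational(1, 2)) = Mul(Pow(2, Rational(1, 2)), Pow(O, Rational(1, 2))))
Function('S')(J, K) = Add(Rational(89, 8), Mul(Rational(-1, 8), J)) (Function('S')(J, K) = Mul(Rational(1, 8), Add(89, Mul(-1, J))) = Add(Rational(89, 8), Mul(Rational(-1, 8), J)))
Pow(Add(Q, Function('S')(Function('s')(-7, 11), 49)), Rational(1, 2)) = Pow(Add(-16053, Add(Rational(89, 8), Mul(Rational(-1, 8), Mul(Pow(2, Rational(1, 2)), Pow(-7, Rational(1, 2)))))), Rational(1, 2)) = Pow(Add(-16053, Add(Rational(89, 8), Mul(Rational(-1, 8), Mul(Pow(2, Rational(1, 2)), Mul(I, Pow(7, Rational(1, 2))))))), Rational(1, 2)) = Pow(Add(-16053, Add(Rational(89, 8), Mul(Rational(-1, 8), Mul(I, Pow(14, Rational(1, 2)))))), Rational(1, 2)) = Pow(Add(-16053, Add(Rational(89, 8), Mul(Rational(-1, 8), I, Pow(14, Rational(1, 2))))), Rational(1, 2)) = Pow(Add(Rational(-128335, 8), Mul(Rational(-1, 8), I, Pow(14, Rational(1, 2)))), Rational(1, 2))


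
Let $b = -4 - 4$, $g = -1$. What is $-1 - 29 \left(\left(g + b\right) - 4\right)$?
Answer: $376$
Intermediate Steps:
$b = -8$ ($b = -4 - 4 = -8$)
$-1 - 29 \left(\left(g + b\right) - 4\right) = -1 - 29 \left(\left(-1 - 8\right) - 4\right) = -1 - 29 \left(-9 - 4\right) = -1 - -377 = -1 + 377 = 376$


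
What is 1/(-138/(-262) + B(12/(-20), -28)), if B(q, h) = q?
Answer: -655/48 ≈ -13.646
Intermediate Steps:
1/(-138/(-262) + B(12/(-20), -28)) = 1/(-138/(-262) + 12/(-20)) = 1/(-138*(-1/262) + 12*(-1/20)) = 1/(69/131 - 3/5) = 1/(-48/655) = -655/48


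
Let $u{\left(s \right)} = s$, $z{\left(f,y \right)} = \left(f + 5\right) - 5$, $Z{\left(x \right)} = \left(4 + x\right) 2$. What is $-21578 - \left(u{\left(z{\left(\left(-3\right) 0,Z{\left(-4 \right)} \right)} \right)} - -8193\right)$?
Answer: $-29771$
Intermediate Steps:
$Z{\left(x \right)} = 8 + 2 x$
$z{\left(f,y \right)} = f$ ($z{\left(f,y \right)} = \left(5 + f\right) - 5 = f$)
$-21578 - \left(u{\left(z{\left(\left(-3\right) 0,Z{\left(-4 \right)} \right)} \right)} - -8193\right) = -21578 - \left(\left(-3\right) 0 - -8193\right) = -21578 - \left(0 + 8193\right) = -21578 - 8193 = -29771$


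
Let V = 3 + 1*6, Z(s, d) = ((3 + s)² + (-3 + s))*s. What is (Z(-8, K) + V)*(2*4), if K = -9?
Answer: -824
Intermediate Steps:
Z(s, d) = s*(-3 + s + (3 + s)²) (Z(s, d) = (-3 + s + (3 + s)²)*s = s*(-3 + s + (3 + s)²))
V = 9 (V = 3 + 6 = 9)
(Z(-8, K) + V)*(2*4) = (-8*(-3 - 8 + (3 - 8)²) + 9)*(2*4) = (-8*(-3 - 8 + (-5)²) + 9)*8 = (-8*(-3 - 8 + 25) + 9)*8 = (-8*14 + 9)*8 = (-112 + 9)*8 = -103*8 = -824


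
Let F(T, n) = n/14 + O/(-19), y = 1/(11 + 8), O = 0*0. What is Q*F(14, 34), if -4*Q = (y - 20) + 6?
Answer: 4505/532 ≈ 8.4680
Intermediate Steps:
O = 0
y = 1/19 ≈ 0.052632
F(T, n) = n/14 (F(T, n) = n/14 + 0/(-19) = n*(1/14) + 0*(-1/19) = n/14 + 0 = n/14)
Q = 265/76 (Q = -((1/19 - 20) + 6)/4 = -(-379/19 + 6)/4 = -¼*(-265/19) = 265/76 ≈ 3.4868)
Q*F(14, 34) = 265*((1/14)*34)/76 = (265/76)*(17/7) = 4505/532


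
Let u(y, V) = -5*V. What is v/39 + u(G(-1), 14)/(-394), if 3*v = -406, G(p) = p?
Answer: -75887/23049 ≈ -3.2924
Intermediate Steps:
v = -406/3 (v = (1/3)*(-406) = -406/3 ≈ -135.33)
v/39 + u(G(-1), 14)/(-394) = -406/3/39 - 5*14/(-394) = -406/3*1/39 - 70*(-1/394) = -406/117 + 35/197 = -75887/23049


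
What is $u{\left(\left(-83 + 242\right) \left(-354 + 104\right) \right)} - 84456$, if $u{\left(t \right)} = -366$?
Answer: $-84822$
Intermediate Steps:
$u{\left(\left(-83 + 242\right) \left(-354 + 104\right) \right)} - 84456 = -366 - 84456 = -84822$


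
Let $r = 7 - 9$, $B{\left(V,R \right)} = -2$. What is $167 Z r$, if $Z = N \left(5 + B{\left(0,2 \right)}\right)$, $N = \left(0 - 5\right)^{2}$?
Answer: $-25050$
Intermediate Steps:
$r = -2$
$N = 25$ ($N = \left(-5\right)^{2} = 25$)
$Z = 75$ ($Z = 25 \left(5 - 2\right) = 25 \cdot 3 = 75$)
$167 Z r = 167 \cdot 75 \left(-2\right) = 167 \left(-150\right) = -25050$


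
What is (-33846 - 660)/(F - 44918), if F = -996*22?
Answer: 17253/33415 ≈ 0.51632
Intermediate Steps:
F = -21912
(-33846 - 660)/(F - 44918) = (-33846 - 660)/(-21912 - 44918) = -34506/(-66830) = -34506*(-1/66830) = 17253/33415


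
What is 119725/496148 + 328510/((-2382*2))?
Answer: -40604802395/590912268 ≈ -68.715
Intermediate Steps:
119725/496148 + 328510/((-2382*2)) = 119725*(1/496148) + 328510/(-4764) = 119725/496148 + 328510*(-1/4764) = 119725/496148 - 164255/2382 = -40604802395/590912268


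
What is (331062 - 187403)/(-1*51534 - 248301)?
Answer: -143659/299835 ≈ -0.47913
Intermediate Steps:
(331062 - 187403)/(-1*51534 - 248301) = 143659/(-51534 - 248301) = 143659/(-299835) = 143659*(-1/299835) = -143659/299835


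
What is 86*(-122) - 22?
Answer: -10514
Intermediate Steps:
86*(-122) - 22 = -10492 - 22 = -10514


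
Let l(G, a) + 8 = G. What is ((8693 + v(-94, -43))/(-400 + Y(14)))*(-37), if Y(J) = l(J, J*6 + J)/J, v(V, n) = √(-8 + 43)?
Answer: 2251487/2797 + 259*√35/2797 ≈ 805.51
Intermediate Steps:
l(G, a) = -8 + G
v(V, n) = √35
Y(J) = (-8 + J)/J
((8693 + v(-94, -43))/(-400 + Y(14)))*(-37) = ((8693 + √35)/(-400 + (-8 + 14)/14))*(-37) = ((8693 + √35)/(-400 + (1/14)*6))*(-37) = ((8693 + √35)/(-400 + 3/7))*(-37) = ((8693 + √35)/(-2797/7))*(-37) = ((8693 + √35)*(-7/2797))*(-37) = (-60851/2797 - 7*√35/2797)*(-37) = 2251487/2797 + 259*√35/2797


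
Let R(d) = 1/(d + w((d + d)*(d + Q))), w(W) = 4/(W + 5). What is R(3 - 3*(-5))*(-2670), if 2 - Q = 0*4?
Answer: -967875/6527 ≈ -148.29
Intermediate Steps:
Q = 2 (Q = 2 - 0*4 = 2 - 1*0 = 2 + 0 = 2)
w(W) = 4/(5 + W)
R(d) = 1/(d + 4/(5 + 2*d*(2 + d))) (R(d) = 1/(d + 4/(5 + (d + d)*(d + 2))) = 1/(d + 4/(5 + (2*d)*(2 + d))) = 1/(d + 4/(5 + 2*d*(2 + d))))
R(3 - 3*(-5))*(-2670) = ((5 + 2*(3 - 3*(-5))*(2 + (3 - 3*(-5))))/(4 + (3 - 3*(-5))*(5 + 2*(3 - 3*(-5))*(2 + (3 - 3*(-5))))))*(-2670) = ((5 + 2*(3 + 15)*(2 + (3 + 15)))/(4 + (3 + 15)*(5 + 2*(3 + 15)*(2 + (3 + 15)))))*(-2670) = ((5 + 2*18*(2 + 18))/(4 + 18*(5 + 2*18*(2 + 18))))*(-2670) = ((5 + 2*18*20)/(4 + 18*(5 + 2*18*20)))*(-2670) = ((5 + 720)/(4 + 18*(5 + 720)))*(-2670) = (725/(4 + 18*725))*(-2670) = (725/(4 + 13050))*(-2670) = (725/13054)*(-2670) = -967875/6527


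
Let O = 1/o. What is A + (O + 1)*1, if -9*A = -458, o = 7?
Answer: 3278/63 ≈ 52.032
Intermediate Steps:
O = 1/7 ≈ 0.14286
A = 458/9 (A = -1/9*(-458) = 458/9 ≈ 50.889)
A + (O + 1)*1 = 458/9 + (1/7 + 1)*1 = 458/9 + (8/7)*1 = 458/9 + 8/7 = 3278/63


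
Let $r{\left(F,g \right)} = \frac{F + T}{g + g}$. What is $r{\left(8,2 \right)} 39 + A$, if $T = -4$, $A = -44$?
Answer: $-5$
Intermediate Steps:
$r{\left(F,g \right)} = \frac{-4 + F}{2 g}$ ($r{\left(F,g \right)} = \frac{F - 4}{g + g} = \frac{-4 + F}{2 g}$)
$r{\left(8,2 \right)} 39 + A = \frac{-4 + 8}{2 \cdot 2} \cdot 39 - 44 = \frac{1}{2} \cdot \frac{1}{2} \cdot 4 \cdot 39 - 44 = 1 \cdot 39 - 44 = 39 - 44 = -5$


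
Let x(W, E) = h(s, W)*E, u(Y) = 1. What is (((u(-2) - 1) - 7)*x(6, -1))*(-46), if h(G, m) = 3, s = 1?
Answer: -966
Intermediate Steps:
x(W, E) = 3*E
(((u(-2) - 1) - 7)*x(6, -1))*(-46) = (((1 - 1) - 7)*(3*(-1)))*(-46) = ((0 - 7)*(-3))*(-46) = -7*(-3)*(-46) = 21*(-46) = -966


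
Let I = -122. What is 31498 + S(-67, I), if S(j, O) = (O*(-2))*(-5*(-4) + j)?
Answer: 20030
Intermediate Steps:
S(j, O) = -2*O*(20 + j) (S(j, O) = (-2*O)*(20 + j) = -2*O*(20 + j))
31498 + S(-67, I) = 31498 - 2*(-122)*(20 - 67) = 31498 - 2*(-122)*(-47) = 31498 - 11468 = 20030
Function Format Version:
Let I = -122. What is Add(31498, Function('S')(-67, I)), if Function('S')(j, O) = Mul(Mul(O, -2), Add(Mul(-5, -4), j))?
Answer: 20030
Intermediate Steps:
Function('S')(j, O) = Mul(-2, O, Add(20, j)) (Function('S')(j, O) = Mul(Mul(-2, O), Add(20, j)) = Mul(-2, O, Add(20, j)))
Add(31498, Function('S')(-67, I)) = Add(31498, Mul(-2, -122, Add(20, -67))) = Add(31498, Mul(-2, -122, -47)) = Add(31498, -11468) = 20030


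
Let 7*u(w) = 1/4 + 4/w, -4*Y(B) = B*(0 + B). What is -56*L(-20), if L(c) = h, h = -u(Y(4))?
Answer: -6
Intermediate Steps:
Y(B) = -B²/4 (Y(B) = -B*(0 + B)/4 = -B*B/4 = -B²/4)
u(w) = 1/28 + 4/(7*w) (u(w) = (1/4 + 4/w)/7 = (1*(¼) + 4/w)/7 = (¼ + 4/w)/7 = 1/28 + 4/(7*w))
h = 3/28 (h = -(16 - ¼*4²)/(28*((-¼*4²))) = -(16 - ¼*16)/(28*((-¼*16))) = -(16 - 4)/(28*(-4)) = -(-1)*12/(28*4) = -1*(-3/28) = 3/28 ≈ 0.10714)
L(c) = 3/28
-56*L(-20) = -56*3/28 = -6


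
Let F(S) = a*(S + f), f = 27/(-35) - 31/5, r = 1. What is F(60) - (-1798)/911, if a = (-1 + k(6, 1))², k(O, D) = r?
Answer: 1798/911 ≈ 1.9737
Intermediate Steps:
k(O, D) = 1
a = 0 (a = (-1 + 1)² = 0² = 0)
f = -244/35 (f = 27*(-1/35) - 31*⅕ = -27/35 - 31/5 = -244/35 ≈ -6.9714)
F(S) = 0 (F(S) = 0*(S - 244/35) = 0*(-244/35 + S) = 0)
F(60) - (-1798)/911 = 0 - (-1798)/911 = 0 - 1*(-1798/911) = 0 + 1798/911 = 1798/911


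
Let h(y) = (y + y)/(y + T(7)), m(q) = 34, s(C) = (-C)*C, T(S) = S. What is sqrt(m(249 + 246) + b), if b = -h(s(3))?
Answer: 5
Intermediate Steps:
s(C) = -C**2
h(y) = 2*y/(7 + y) (h(y) = (y + y)/(y + 7) = (2*y)/(7 + y) = 2*y/(7 + y))
b = -9 (b = -2*(-1*3**2)/(7 - 1*3**2) = -2*(-1*9)/(7 - 1*9) = -2*(-9)/(7 - 9) = -2*(-9)/(-2) = -2*(-9)*(-1)/2 = -1*9 = -9)
sqrt(m(249 + 246) + b) = sqrt(34 - 9) = sqrt(25) = 5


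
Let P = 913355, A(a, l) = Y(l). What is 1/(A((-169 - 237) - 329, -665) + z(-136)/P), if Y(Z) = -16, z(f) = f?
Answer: -913355/14613816 ≈ -0.062499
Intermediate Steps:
A(a, l) = -16
1/(A((-169 - 237) - 329, -665) + z(-136)/P) = 1/(-16 - 136/913355) = 1/(-14613816/913355) = -913355/14613816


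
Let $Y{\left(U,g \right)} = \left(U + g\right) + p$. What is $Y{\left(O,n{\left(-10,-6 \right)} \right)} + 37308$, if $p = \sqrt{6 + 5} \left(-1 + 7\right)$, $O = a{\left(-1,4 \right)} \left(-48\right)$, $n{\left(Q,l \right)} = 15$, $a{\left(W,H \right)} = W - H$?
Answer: $37563 + 6 \sqrt{11} \approx 37583.0$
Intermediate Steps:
$O = 240$ ($O = \left(-1 - 4\right) \left(-48\right) = \left(-5\right) \left(-48\right) = 240$)
$p = 6 \sqrt{11}$ ($p = \sqrt{11} \cdot 6 = 6 \sqrt{11} \approx 19.9$)
$Y{\left(U,g \right)} = U + g + 6 \sqrt{11}$ ($Y{\left(U,g \right)} = \left(U + g\right) + 6 \sqrt{11} = U + g + 6 \sqrt{11}$)
$Y{\left(O,n{\left(-10,-6 \right)} \right)} + 37308 = \left(240 + 15 + 6 \sqrt{11}\right) + 37308 = \left(255 + 6 \sqrt{11}\right) + 37308 = 37563 + 6 \sqrt{11}$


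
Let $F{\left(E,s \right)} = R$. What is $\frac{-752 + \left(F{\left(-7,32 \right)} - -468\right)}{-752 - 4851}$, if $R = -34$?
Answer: $\frac{318}{5603} \approx 0.056755$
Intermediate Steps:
$F{\left(E,s \right)} = -34$
$\frac{-752 + \left(F{\left(-7,32 \right)} - -468\right)}{-752 - 4851} = \frac{-752 - -434}{-752 - 4851} = \frac{-752 + \left(-34 + 468\right)}{-5603} = \left(-752 + 434\right) \left(- \frac{1}{5603}\right) = \left(-318\right) \left(- \frac{1}{5603}\right) = \frac{318}{5603}$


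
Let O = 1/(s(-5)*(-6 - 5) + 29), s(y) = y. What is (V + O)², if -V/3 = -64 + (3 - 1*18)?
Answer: 396368281/7056 ≈ 56175.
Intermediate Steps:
O = 1/84 (O = 1/(-5*(-6 - 5) + 29) = 1/(-5*(-11) + 29) = 1/(55 + 29) = 1/84 ≈ 0.011905)
V = 237 (V = -3*(-64 + (3 - 1*18)) = -3*(-64 + (3 - 18)) = -3*(-64 - 15) = -3*(-79) = 237)
(V + O)² = (237 + 1/84)² = (19909/84)² = 396368281/7056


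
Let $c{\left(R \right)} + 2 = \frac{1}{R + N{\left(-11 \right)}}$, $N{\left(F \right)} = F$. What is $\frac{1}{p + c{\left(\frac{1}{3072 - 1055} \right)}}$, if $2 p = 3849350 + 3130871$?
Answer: $\frac{11093}{38715772582} \approx 2.8652 \cdot 10^{-7}$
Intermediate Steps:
$c{\left(R \right)} = -2 + \frac{1}{-11 + R}$ ($c{\left(R \right)} = -2 + \frac{1}{R - 11} = -2 + \frac{1}{-11 + R}$)
$p = \frac{6980221}{2}$ ($p = \frac{3849350 + 3130871}{2} = \frac{1}{2} \cdot 6980221 = \frac{6980221}{2} \approx 3.4901 \cdot 10^{6}$)
$\frac{1}{p + c{\left(\frac{1}{3072 - 1055} \right)}} = \frac{1}{\frac{6980221}{2} + \frac{23 - \frac{2}{3072 - 1055}}{-11 + \frac{1}{3072 - 1055}}} = \frac{1}{\frac{6980221}{2} + \frac{23 - \frac{2}{2017}}{-11 + \frac{1}{2017}}} = \frac{1}{\frac{6980221}{2} + \frac{23 - \frac{2}{2017}}{- \frac{22186}{2017}}} = \frac{1}{\frac{6980221}{2} - \frac{46389}{22186}} = \frac{1}{\frac{38715772582}{11093}} = \frac{11093}{38715772582}$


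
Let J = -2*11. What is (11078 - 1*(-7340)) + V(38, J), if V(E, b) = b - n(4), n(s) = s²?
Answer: 18380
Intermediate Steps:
J = -22
V(E, b) = -16 + b (V(E, b) = b - 1*4² = b - 1*16 = b - 16 = -16 + b)
(11078 - 1*(-7340)) + V(38, J) = (11078 - 1*(-7340)) + (-16 - 22) = (11078 + 7340) - 38 = 18418 - 38 = 18380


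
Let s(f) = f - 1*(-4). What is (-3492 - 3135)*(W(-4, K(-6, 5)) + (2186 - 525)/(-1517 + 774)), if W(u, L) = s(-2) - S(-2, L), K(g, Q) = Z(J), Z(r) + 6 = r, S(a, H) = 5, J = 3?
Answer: 25779030/743 ≈ 34696.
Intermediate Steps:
Z(r) = -6 + r
s(f) = 4 + f (s(f) = f + 4 = 4 + f)
K(g, Q) = -3 (K(g, Q) = -6 + 3 = -3)
W(u, L) = -3 (W(u, L) = (4 - 2) - 1*5 = 2 - 5 = -3)
(-3492 - 3135)*(W(-4, K(-6, 5)) + (2186 - 525)/(-1517 + 774)) = (-3492 - 3135)*(-3 + (2186 - 525)/(-1517 + 774)) = -6627*(-3 + 1661/(-743)) = -6627*(-3 + 1661*(-1/743)) = -6627*(-3 - 1661/743) = -6627*(-3890/743) = 25779030/743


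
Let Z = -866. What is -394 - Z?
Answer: 472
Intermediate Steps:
-394 - Z = -394 - 1*(-866) = -394 + 866 = 472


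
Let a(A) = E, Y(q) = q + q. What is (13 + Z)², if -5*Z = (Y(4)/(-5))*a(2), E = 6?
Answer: 139129/625 ≈ 222.61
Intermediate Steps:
Y(q) = 2*q
a(A) = 6
Z = 48/25 (Z = -(2*4)/(-5)*6/5 = -8*(-⅕)*6/5 = -(-8)*6/25 = -⅕*(-48/5) = 48/25 ≈ 1.9200)
(13 + Z)² = (13 + 48/25)² = (373/25)² = 139129/625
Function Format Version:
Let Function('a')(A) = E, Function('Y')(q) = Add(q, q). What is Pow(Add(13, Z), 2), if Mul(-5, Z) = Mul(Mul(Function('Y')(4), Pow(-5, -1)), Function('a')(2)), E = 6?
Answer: Rational(139129, 625) ≈ 222.61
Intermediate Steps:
Function('Y')(q) = Mul(2, q)
Function('a')(A) = 6
Z = Rational(48, 25) (Z = Mul(Rational(-1, 5), Mul(Mul(Mul(2, 4), Pow(-5, -1)), 6)) = Mul(Rational(-1, 5), Mul(Mul(8, Rational(-1, 5)), 6)) = Mul(Rational(-1, 5), Mul(Rational(-8, 5), 6)) = Mul(Rational(-1, 5), Rational(-48, 5)) = Rational(48, 25) ≈ 1.9200)
Pow(Add(13, Z), 2) = Pow(Add(13, Rational(48, 25)), 2) = Pow(Rational(373, 25), 2) = Rational(139129, 625)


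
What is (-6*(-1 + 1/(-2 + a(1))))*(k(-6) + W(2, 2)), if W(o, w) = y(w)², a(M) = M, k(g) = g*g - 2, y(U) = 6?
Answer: 840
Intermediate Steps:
k(g) = -2 + g² (k(g) = g² - 2 = -2 + g²)
W(o, w) = 36 (W(o, w) = 6² = 36)
(-6*(-1 + 1/(-2 + a(1))))*(k(-6) + W(2, 2)) = (-6*(-1 + 1/(-2 + 1)))*((-2 + (-6)²) + 36) = (-6*(-1 + 1/(-1)))*((-2 + 36) + 36) = (-6*(-1 - 1))*(34 + 36) = -6*(-2)*70 = 12*70 = 840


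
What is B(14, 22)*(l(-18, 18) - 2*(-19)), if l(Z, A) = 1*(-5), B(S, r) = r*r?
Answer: 15972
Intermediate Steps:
B(S, r) = r²
l(Z, A) = -5
B(14, 22)*(l(-18, 18) - 2*(-19)) = 22²*(-5 - 2*(-19)) = 484*(-5 + 38) = 484*33 = 15972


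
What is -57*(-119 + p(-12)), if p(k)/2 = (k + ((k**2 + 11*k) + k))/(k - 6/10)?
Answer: 46721/7 ≈ 6674.4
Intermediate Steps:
p(k) = 2*(k**2 + 13*k)/(-3/5 + k) (p(k) = 2*((k + ((k**2 + 11*k) + k))/(k - 6/10)) = 2*((k + (k**2 + 12*k))/(k - 6*1/10)) = 2*((k**2 + 13*k)/(k - 3/5)) = 2*((k**2 + 13*k)/(-3/5 + k)) = 2*(k**2 + 13*k)/(-3/5 + k))
-57*(-119 + p(-12)) = -57*(-119 + 10*(-12)*(13 - 12)/(-3 + 5*(-12))) = -57*(-119 + 10*(-12)*1/(-3 - 60)) = -57*(-119 + 10*(-12)*1/(-63)) = -57*(-119 + 10*(-12)*(-1/63)*1) = -57*(-119 + 40/21) = -57*(-2459/21) = 46721/7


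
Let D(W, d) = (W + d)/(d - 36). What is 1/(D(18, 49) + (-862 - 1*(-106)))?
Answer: -13/9761 ≈ -0.0013318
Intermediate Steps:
D(W, d) = (W + d)/(-36 + d)
1/(D(18, 49) + (-862 - 1*(-106))) = 1/((18 + 49)/(-36 + 49) + (-862 - 1*(-106))) = 1/(67/13 + (-862 + 106)) = 1/((1/13)*67 - 756) = 1/(67/13 - 756) = 1/(-9761/13) = -13/9761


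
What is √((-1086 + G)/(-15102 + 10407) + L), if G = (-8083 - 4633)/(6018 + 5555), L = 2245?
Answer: √6628636968089753715/54335235 ≈ 47.384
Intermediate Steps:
G = -12716/11573 ≈ -1.0988
√((-1086 + G)/(-15102 + 10407) + L) = √((-1086 - 12716/11573)/(-15102 + 10407) + 2245) = √(-12580994/11573/(-4695) + 2245) = √(-12580994/11573*(-1/4695) + 2245) = √(12580994/54335235 + 2245) = √(121995183569/54335235) = √6628636968089753715/54335235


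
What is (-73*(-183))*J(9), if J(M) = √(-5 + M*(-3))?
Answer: 53436*I*√2 ≈ 75570.0*I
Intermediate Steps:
J(M) = √(-5 - 3*M)
(-73*(-183))*J(9) = (-73*(-183))*√(-5 - 3*9) = 13359*√(-5 - 27) = 13359*√(-32) = 13359*(4*I*√2) = 53436*I*√2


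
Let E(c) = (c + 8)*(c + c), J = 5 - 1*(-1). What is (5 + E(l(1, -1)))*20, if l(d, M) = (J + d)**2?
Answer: 111820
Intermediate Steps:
J = 6 (J = 5 + 1 = 6)
l(d, M) = (6 + d)**2
E(c) = 2*c*(8 + c) (E(c) = (8 + c)*(2*c) = 2*c*(8 + c))
(5 + E(l(1, -1)))*20 = (5 + 2*(6 + 1)**2*(8 + (6 + 1)**2))*20 = (5 + 2*7**2*(8 + 7**2))*20 = (5 + 2*49*(8 + 49))*20 = (5 + 2*49*57)*20 = (5 + 5586)*20 = 5591*20 = 111820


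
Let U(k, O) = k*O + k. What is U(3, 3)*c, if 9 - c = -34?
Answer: 516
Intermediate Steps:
U(k, O) = k + O*k (U(k, O) = O*k + k = k + O*k)
c = 43 (c = 9 - 1*(-34) = 9 + 34 = 43)
U(3, 3)*c = (3*(1 + 3))*43 = (3*4)*43 = 12*43 = 516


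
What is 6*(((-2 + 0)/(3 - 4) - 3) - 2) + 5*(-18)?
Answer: -108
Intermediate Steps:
6*(((-2 + 0)/(3 - 4) - 3) - 2) + 5*(-18) = 6*((-2/(-1) - 3) - 2) - 90 = 6*((-2*(-1) - 3) - 2) - 90 = 6*((2 - 3) - 2) - 90 = 6*(-1 - 2) - 90 = 6*(-3) - 90 = -18 - 90 = -108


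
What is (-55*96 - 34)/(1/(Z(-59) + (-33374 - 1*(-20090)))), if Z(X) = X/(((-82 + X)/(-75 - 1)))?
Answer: 9977183792/141 ≈ 7.0760e+7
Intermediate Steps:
Z(X) = X/(41/38 - X/76) (Z(X) = X/(((-82 + X)/(-76))) = X/(((-82 + X)*(-1/76))) = X/(41/38 - X/76))
(-55*96 - 34)/(1/(Z(-59) + (-33374 - 1*(-20090)))) = (-55*96 - 34)/(1/(-76*(-59)/(-82 - 59) + (-33374 - 1*(-20090)))) = (-5280 - 34)/(1/(-76*(-59)/(-141) + (-33374 + 20090))) = -5314/(1/(-76*(-59)*(-1/141) - 13284)) = -5314/(1/(-4484/141 - 13284)) = -5314/(1/(-1877528/141)) = -5314/(-141/1877528) = -5314*(-1877528/141) = 9977183792/141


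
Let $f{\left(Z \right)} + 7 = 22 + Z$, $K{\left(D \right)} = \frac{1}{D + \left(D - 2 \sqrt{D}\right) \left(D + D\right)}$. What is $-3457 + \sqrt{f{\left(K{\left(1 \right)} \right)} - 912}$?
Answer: $-3457 + i \sqrt{898} \approx -3457.0 + 29.967 i$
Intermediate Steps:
$K{\left(D \right)} = \frac{1}{D + 2 D \left(D - 2 \sqrt{D}\right)}$ ($K{\left(D \right)} = \frac{1}{D + \left(D - 2 \sqrt{D}\right) 2 D} = \frac{1}{D + 2 D \left(D - 2 \sqrt{D}\right)}$)
$f{\left(Z \right)} = 15 + Z$ ($f{\left(Z \right)} = -7 + \left(22 + Z\right) = 15 + Z$)
$-3457 + \sqrt{f{\left(K{\left(1 \right)} \right)} - 912} = -3457 + \sqrt{\left(15 + \frac{1}{1 - 4 \cdot 1^{\frac{3}{2}} + 2 \cdot 1^{2}}\right) - 912} = -3457 + \sqrt{\left(15 + \frac{1}{1 - 4 + 2 \cdot 1}\right) - 912} = -3457 + \sqrt{\left(15 + \frac{1}{1 - 4 + 2}\right) - 912} = -3457 + \sqrt{\left(15 + \frac{1}{-1}\right) - 912} = -3457 + \sqrt{\left(15 - 1\right) - 912} = -3457 + \sqrt{14 - 912} = -3457 + \sqrt{-898} = -3457 + i \sqrt{898}$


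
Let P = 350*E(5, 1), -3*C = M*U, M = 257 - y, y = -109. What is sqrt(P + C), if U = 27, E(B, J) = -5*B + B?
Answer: I*sqrt(10294) ≈ 101.46*I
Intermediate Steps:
E(B, J) = -4*B
M = 366 (M = 257 - 1*(-109) = 257 + 109 = 366)
C = -3294 (C = -122*27 = -1/3*9882 = -3294)
P = -7000 (P = 350*(-4*5) = 350*(-20) = -7000)
sqrt(P + C) = sqrt(-7000 - 3294) = sqrt(-10294) = I*sqrt(10294)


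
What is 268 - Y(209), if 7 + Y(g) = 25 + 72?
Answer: 178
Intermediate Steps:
Y(g) = 90 (Y(g) = -7 + (25 + 72) = -7 + 97 = 90)
268 - Y(209) = 268 - 1*90 = 268 - 90 = 178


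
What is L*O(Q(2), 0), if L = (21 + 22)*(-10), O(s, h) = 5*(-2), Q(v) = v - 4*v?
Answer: 4300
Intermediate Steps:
Q(v) = -3*v
O(s, h) = -10
L = -430 (L = 43*(-10) = -430)
L*O(Q(2), 0) = -430*(-10) = 4300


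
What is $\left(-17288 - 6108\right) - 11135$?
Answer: $-34531$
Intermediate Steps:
$\left(-17288 - 6108\right) - 11135 = -23396 - 11135 = -34531$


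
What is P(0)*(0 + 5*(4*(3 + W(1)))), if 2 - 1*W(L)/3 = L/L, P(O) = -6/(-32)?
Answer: 45/2 ≈ 22.500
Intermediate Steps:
P(O) = 3/16 (P(O) = -6*(-1/32) = 3/16)
W(L) = 3 (W(L) = 6 - 3*L/L = 6 - 3*1 = 6 - 3 = 3)
P(0)*(0 + 5*(4*(3 + W(1)))) = 3*(0 + 5*(4*(3 + 3)))/16 = 3*(0 + 5*(4*6))/16 = 3*(0 + 5*24)/16 = 3*(0 + 120)/16 = (3/16)*120 = 45/2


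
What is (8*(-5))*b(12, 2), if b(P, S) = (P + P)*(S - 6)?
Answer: 3840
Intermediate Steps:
b(P, S) = 2*P*(-6 + S) (b(P, S) = (2*P)*(-6 + S) = 2*P*(-6 + S))
(8*(-5))*b(12, 2) = (8*(-5))*(2*12*(-6 + 2)) = -80*12*(-4) = -40*(-96) = 3840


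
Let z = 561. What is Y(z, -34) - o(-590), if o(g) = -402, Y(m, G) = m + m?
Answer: 1524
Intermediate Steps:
Y(m, G) = 2*m
Y(z, -34) - o(-590) = 2*561 - 1*(-402) = 1122 + 402 = 1524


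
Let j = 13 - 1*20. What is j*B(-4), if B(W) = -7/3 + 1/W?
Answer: 217/12 ≈ 18.083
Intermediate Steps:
B(W) = -7/3 + 1/W (B(W) = -7*⅓ + 1/W = -7/3 + 1/W)
j = -7 (j = 13 - 20 = -7)
j*B(-4) = -7*(-7/3 + 1/(-4)) = -7*(-7/3 - ¼) = -7*(-31/12) = 217/12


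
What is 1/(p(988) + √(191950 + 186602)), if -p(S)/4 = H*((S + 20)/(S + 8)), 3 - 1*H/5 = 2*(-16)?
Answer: -203350/35399803 - 6889*√94638/424797636 ≈ -0.010733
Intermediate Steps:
H = 175 (H = 15 - 10*(-16) = 15 - 5*(-32) = 15 + 160 = 175)
p(S) = -700*(20 + S)/(8 + S) (p(S) = -700*(S + 20)/(S + 8) = -700*(20 + S)/(8 + S))
1/(p(988) + √(191950 + 186602)) = 1/(700*(-20 - 1*988)/(8 + 988) + √(191950 + 186602)) = 1/(700*(-20 - 988)/996 + √378552) = 1/(700*(1/996)*(-1008) + 2*√94638) = 1/(-58800/83 + 2*√94638)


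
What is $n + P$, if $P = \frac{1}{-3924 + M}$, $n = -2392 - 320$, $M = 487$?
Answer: $- \frac{9321145}{3437} \approx -2712.0$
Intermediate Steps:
$n = -2712$
$P = - \frac{1}{3437}$ ($P = \frac{1}{-3924 + 487} = \frac{1}{-3437} = - \frac{1}{3437} \approx -0.00029095$)
$n + P = -2712 - \frac{1}{3437} = - \frac{9321145}{3437}$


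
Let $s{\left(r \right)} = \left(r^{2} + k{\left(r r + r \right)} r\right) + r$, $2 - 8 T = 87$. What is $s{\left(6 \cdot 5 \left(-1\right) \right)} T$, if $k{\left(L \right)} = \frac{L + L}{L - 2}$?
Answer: $- \frac{3734475}{434} \approx -8604.8$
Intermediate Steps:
$k{\left(L \right)} = \frac{2 L}{-2 + L}$
$T = - \frac{85}{8}$ ($T = \frac{1}{4} - \frac{87}{8} = - \frac{85}{8} \approx -10.625$)
$s{\left(r \right)} = r + r^{2} + \frac{2 r \left(r + r^{2}\right)}{-2 + r + r^{2}}$ ($s{\left(r \right)} = \left(r^{2} + \frac{2 \left(r r + r\right)}{-2 + \left(r r + r\right)} r\right) + r = \left(r^{2} + \frac{2 \left(r^{2} + r\right)}{-2 + \left(r^{2} + r\right)} r\right) + r = \left(r^{2} + \frac{2 \left(r + r^{2}\right)}{-2 + \left(r + r^{2}\right)} r\right) + r = \left(r^{2} + \frac{2 \left(r + r^{2}\right)}{-2 + r + r^{2}} r\right) + r = \left(r^{2} + \frac{2 r \left(r + r^{2}\right)}{-2 + r + r^{2}}\right) + r = r + r^{2} + \frac{2 r \left(r + r^{2}\right)}{-2 + r + r^{2}}$)
$s{\left(6 \cdot 5 \left(-1\right) \right)} T = \frac{6 \cdot 5 \left(-1\right) \left(-2 + 6 \cdot 5 \left(-1\right) + \left(6 \cdot 5 \left(-1\right)\right)^{3} + 4 \left(6 \cdot 5 \left(-1\right)\right)^{2}\right)}{-2 + 6 \cdot 5 \left(-1\right) + \left(6 \cdot 5 \left(-1\right)\right)^{2}} \left(- \frac{85}{8}\right) = \frac{30 \left(-1\right) \left(-2 + 30 \left(-1\right) + \left(30 \left(-1\right)\right)^{3} + 4 \left(30 \left(-1\right)\right)^{2}\right)}{-2 + 30 \left(-1\right) + \left(30 \left(-1\right)\right)^{2}} \left(- \frac{85}{8}\right) = - \frac{30 \left(-2 - 30 + \left(-30\right)^{3} + 4 \left(-30\right)^{2}\right)}{-2 - 30 + \left(-30\right)^{2}} \left(- \frac{85}{8}\right) = - \frac{30 \left(-2 - 30 - 27000 + 4 \cdot 900\right)}{-2 - 30 + 900} \left(- \frac{85}{8}\right) = - \frac{30 \left(-2 - 30 - 27000 + 3600\right)}{868} \left(- \frac{85}{8}\right) = \left(-30\right) \frac{1}{868} \left(-23432\right) \left(- \frac{85}{8}\right) = \frac{175740}{217} \left(- \frac{85}{8}\right) = - \frac{3734475}{434}$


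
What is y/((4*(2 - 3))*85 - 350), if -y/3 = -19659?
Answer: -19659/230 ≈ -85.474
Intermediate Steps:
y = 58977 (y = -3*(-19659) = 58977)
y/((4*(2 - 3))*85 - 350) = 58977/((4*(2 - 3))*85 - 350) = 58977/((4*(-1))*85 - 350) = 58977/(-4*85 - 350) = 58977/(-340 - 350) = 58977/(-690) = 58977*(-1/690) = -19659/230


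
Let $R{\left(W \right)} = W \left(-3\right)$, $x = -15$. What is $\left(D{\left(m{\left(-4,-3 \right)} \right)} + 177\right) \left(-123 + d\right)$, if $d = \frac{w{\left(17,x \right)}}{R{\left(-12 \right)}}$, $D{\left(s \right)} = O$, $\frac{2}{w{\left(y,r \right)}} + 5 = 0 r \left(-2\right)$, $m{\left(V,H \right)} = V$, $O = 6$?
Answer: $- \frac{675331}{30} \approx -22511.0$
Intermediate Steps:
$w{\left(y,r \right)} = - \frac{2}{5}$ ($w{\left(y,r \right)} = \frac{2}{-5 + 0 r \left(-2\right)} = \frac{2}{-5 + 0 \left(-2\right)} = \frac{2}{-5 + 0} = \frac{2}{-5} = 2 \left(- \frac{1}{5}\right) = - \frac{2}{5}$)
$R{\left(W \right)} = - 3 W$
$D{\left(s \right)} = 6$
$d = - \frac{1}{90}$ ($d = - \frac{2}{5 \left(\left(-3\right) \left(-12\right)\right)} = - \frac{2}{5 \cdot 36} = \left(- \frac{2}{5}\right) \frac{1}{36} = - \frac{1}{90} \approx -0.011111$)
$\left(D{\left(m{\left(-4,-3 \right)} \right)} + 177\right) \left(-123 + d\right) = \left(6 + 177\right) \left(-123 - \frac{1}{90}\right) = 183 \left(- \frac{11071}{90}\right) = - \frac{675331}{30}$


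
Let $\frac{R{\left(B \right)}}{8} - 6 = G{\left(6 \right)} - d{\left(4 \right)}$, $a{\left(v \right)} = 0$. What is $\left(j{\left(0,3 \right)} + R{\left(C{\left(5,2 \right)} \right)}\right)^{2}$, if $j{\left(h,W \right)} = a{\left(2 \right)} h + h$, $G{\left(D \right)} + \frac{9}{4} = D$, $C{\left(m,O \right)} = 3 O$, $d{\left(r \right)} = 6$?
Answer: $900$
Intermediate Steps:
$G{\left(D \right)} = - \frac{9}{4} + D$
$j{\left(h,W \right)} = h$ ($j{\left(h,W \right)} = 0 h + h = 0 + h = h$)
$R{\left(B \right)} = 30$ ($R{\left(B \right)} = 48 + 8 \left(\left(- \frac{9}{4} + 6\right) - 6\right) = 48 + 8 \left(\frac{15}{4} - 6\right) = 48 + 8 \left(- \frac{9}{4}\right) = 48 - 18 = 30$)
$\left(j{\left(0,3 \right)} + R{\left(C{\left(5,2 \right)} \right)}\right)^{2} = \left(0 + 30\right)^{2} = 30^{2} = 900$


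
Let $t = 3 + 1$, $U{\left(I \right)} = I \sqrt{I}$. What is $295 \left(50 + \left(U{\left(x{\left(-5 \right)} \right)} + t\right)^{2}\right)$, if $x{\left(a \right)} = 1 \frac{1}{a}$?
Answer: $\frac{486691}{25} - \frac{472 i \sqrt{5}}{5} \approx 19468.0 - 211.08 i$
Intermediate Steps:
$x{\left(a \right)} = \frac{1}{a}$
$U{\left(I \right)} = I^{\frac{3}{2}}$
$t = 4$
$295 \left(50 + \left(U{\left(x{\left(-5 \right)} \right)} + t\right)^{2}\right) = 295 \left(50 + \left(\left(\frac{1}{-5}\right)^{\frac{3}{2}} + 4\right)^{2}\right) = 295 \left(50 + \left(\left(- \frac{1}{5}\right)^{\frac{3}{2}} + 4\right)^{2}\right) = 295 \left(50 + \left(- \frac{i \sqrt{5}}{25} + 4\right)^{2}\right) = 295 \left(50 + \left(4 - \frac{i \sqrt{5}}{25}\right)^{2}\right) = 14750 + 295 \left(4 - \frac{i \sqrt{5}}{25}\right)^{2}$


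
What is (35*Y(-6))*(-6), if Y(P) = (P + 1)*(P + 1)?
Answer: -5250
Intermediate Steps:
Y(P) = (1 + P)² (Y(P) = (1 + P)*(1 + P) = (1 + P)²)
(35*Y(-6))*(-6) = (35*(1 - 6)²)*(-6) = (35*(-5)²)*(-6) = (35*25)*(-6) = 875*(-6) = -5250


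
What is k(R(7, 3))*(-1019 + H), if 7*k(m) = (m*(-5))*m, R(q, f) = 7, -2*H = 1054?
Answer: 54110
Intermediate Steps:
H = -527 (H = -½*1054 = -527)
k(m) = -5*m²/7 (k(m) = ((m*(-5))*m)/7 = ((-5*m)*m)/7 = (-5*m²)/7 = -5*m²/7)
k(R(7, 3))*(-1019 + H) = (-5/7*7²)*(-1019 - 527) = -5/7*49*(-1546) = -35*(-1546) = 54110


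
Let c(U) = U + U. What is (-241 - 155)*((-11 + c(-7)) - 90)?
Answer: 45540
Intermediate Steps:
c(U) = 2*U
(-241 - 155)*((-11 + c(-7)) - 90) = (-241 - 155)*((-11 + 2*(-7)) - 90) = -396*((-11 - 14) - 90) = -396*(-25 - 90) = -396*(-115) = 45540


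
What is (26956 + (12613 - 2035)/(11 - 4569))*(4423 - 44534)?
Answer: -57300368495/53 ≈ -1.0811e+9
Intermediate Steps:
(26956 + (12613 - 2035)/(11 - 4569))*(4423 - 44534) = (26956 + 10578/(-4558))*(-40111) = (26956 + 10578*(-1/4558))*(-40111) = (26956 - 123/53)*(-40111) = (1428545/53)*(-40111) = -57300368495/53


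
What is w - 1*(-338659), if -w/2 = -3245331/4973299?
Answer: 1684258956703/4973299 ≈ 3.3866e+5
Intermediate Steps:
w = 6490662/4973299 (w = -(-6490662)/4973299 = -2*(-3245331/4973299) = 6490662/4973299 ≈ 1.3051)
w - 1*(-338659) = 6490662/4973299 - 1*(-338659) = 6490662/4973299 + 338659 = 1684258956703/4973299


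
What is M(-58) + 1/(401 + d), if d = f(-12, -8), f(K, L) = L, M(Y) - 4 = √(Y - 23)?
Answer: 1573/393 + 9*I ≈ 4.0025 + 9.0*I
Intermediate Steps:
M(Y) = 4 + √(-23 + Y) (M(Y) = 4 + √(Y - 23) = 4 + √(-23 + Y))
d = -8
M(-58) + 1/(401 + d) = (4 + √(-23 - 58)) + 1/(401 - 8) = (4 + √(-81)) + 1/393 = (4 + 9*I) + 1/393 = 1573/393 + 9*I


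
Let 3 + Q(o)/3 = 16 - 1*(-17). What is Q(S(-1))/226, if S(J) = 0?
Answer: 45/113 ≈ 0.39823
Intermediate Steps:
Q(o) = 90 (Q(o) = -9 + 3*(16 - 1*(-17)) = -9 + 3*(16 + 17) = -9 + 3*33 = -9 + 99 = 90)
Q(S(-1))/226 = 90/226 = 90*(1/226) = 45/113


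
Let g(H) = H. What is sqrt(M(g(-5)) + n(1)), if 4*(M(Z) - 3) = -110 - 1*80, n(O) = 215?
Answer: sqrt(682)/2 ≈ 13.058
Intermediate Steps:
M(Z) = -89/2 (M(Z) = 3 + (-110 - 1*80)/4 = 3 + (-110 - 80)/4 = 3 + (1/4)*(-190) = 3 - 95/2 = -89/2)
sqrt(M(g(-5)) + n(1)) = sqrt(-89/2 + 215) = sqrt(341/2) = sqrt(682)/2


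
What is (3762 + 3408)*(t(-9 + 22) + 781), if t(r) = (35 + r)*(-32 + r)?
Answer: -939270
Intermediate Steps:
t(r) = (-32 + r)*(35 + r)
(3762 + 3408)*(t(-9 + 22) + 781) = (3762 + 3408)*((-1120 + (-9 + 22)² + 3*(-9 + 22)) + 781) = 7170*((-1120 + 13² + 3*13) + 781) = 7170*((-1120 + 169 + 39) + 781) = 7170*(-912 + 781) = 7170*(-131) = -939270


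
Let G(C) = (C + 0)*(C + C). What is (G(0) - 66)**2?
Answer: 4356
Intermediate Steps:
G(C) = 2*C**2 (G(C) = C*(2*C) = 2*C**2)
(G(0) - 66)**2 = (2*0**2 - 66)**2 = (2*0 - 66)**2 = (0 - 66)**2 = (-66)**2 = 4356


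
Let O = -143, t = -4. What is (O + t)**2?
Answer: 21609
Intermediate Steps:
(O + t)**2 = (-143 - 4)**2 = (-147)**2 = 21609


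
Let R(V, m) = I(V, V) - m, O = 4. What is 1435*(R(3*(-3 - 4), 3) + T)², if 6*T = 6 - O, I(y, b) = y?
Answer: 7233835/9 ≈ 8.0376e+5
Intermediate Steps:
T = ⅓ (T = (6 - 1*4)/6 = (6 - 4)/6 = (⅙)*2 = ⅓ ≈ 0.33333)
R(V, m) = V - m
1435*(R(3*(-3 - 4), 3) + T)² = 1435*((3*(-3 - 4) - 1*3) + ⅓)² = 1435*((3*(-7) - 3) + ⅓)² = 1435*((-21 - 3) + ⅓)² = 1435*(-24 + ⅓)² = 1435*(-71/3)² = 1435*(5041/9) = 7233835/9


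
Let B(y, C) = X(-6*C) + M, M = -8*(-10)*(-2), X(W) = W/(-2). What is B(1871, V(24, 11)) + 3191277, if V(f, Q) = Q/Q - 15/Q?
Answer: 35102275/11 ≈ 3.1911e+6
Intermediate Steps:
X(W) = -W/2 (X(W) = W*(-½) = -W/2)
V(f, Q) = 1 - 15/Q
M = -160 (M = 80*(-2) = -160)
B(y, C) = -160 + 3*C (B(y, C) = -(-3)*C - 160 = 3*C - 160 = -160 + 3*C)
B(1871, V(24, 11)) + 3191277 = (-160 + 3*((-15 + 11)/11)) + 3191277 = (-160 + 3*((1/11)*(-4))) + 3191277 = (-160 + 3*(-4/11)) + 3191277 = (-160 - 12/11) + 3191277 = -1772/11 + 3191277 = 35102275/11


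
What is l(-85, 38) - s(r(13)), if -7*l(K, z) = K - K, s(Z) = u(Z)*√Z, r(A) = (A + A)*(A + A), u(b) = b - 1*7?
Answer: -17394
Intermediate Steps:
u(b) = -7 + b (u(b) = b - 7 = -7 + b)
r(A) = 4*A² (r(A) = (2*A)*(2*A) = 4*A²)
s(Z) = √Z*(-7 + Z) (s(Z) = (-7 + Z)*√Z = √Z*(-7 + Z))
l(K, z) = 0 (l(K, z) = -(K - K)/7 = -⅐*0 = 0)
l(-85, 38) - s(r(13)) = 0 - √(4*13²)*(-7 + 4*13²) = 0 - √(4*169)*(-7 + 4*169) = 0 - √676*(-7 + 676) = 0 - 26*669 = 0 - 1*17394 = 0 - 17394 = -17394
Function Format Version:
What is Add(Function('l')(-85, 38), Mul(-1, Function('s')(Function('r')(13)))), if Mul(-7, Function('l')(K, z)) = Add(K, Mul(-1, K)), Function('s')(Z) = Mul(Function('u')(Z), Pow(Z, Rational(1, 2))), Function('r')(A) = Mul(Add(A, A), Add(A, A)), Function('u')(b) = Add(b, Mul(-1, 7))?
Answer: -17394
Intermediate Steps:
Function('u')(b) = Add(-7, b) (Function('u')(b) = Add(b, -7) = Add(-7, b))
Function('r')(A) = Mul(4, Pow(A, 2)) (Function('r')(A) = Mul(Mul(2, A), Mul(2, A)) = Mul(4, Pow(A, 2)))
Function('s')(Z) = Mul(Pow(Z, Rational(1, 2)), Add(-7, Z)) (Function('s')(Z) = Mul(Add(-7, Z), Pow(Z, Rational(1, 2))) = Mul(Pow(Z, Rational(1, 2)), Add(-7, Z)))
Function('l')(K, z) = 0 (Function('l')(K, z) = Mul(Rational(-1, 7), Add(K, Mul(-1, K))) = Mul(Rational(-1, 7), 0) = 0)
Add(Function('l')(-85, 38), Mul(-1, Function('s')(Function('r')(13)))) = Add(0, Mul(-1, Mul(Pow(Mul(4, Pow(13, 2)), Rational(1, 2)), Add(-7, Mul(4, Pow(13, 2)))))) = Add(0, Mul(-1, Mul(Pow(Mul(4, 169), Rational(1, 2)), Add(-7, Mul(4, 169))))) = Add(0, Mul(-1, Mul(Pow(676, Rational(1, 2)), Add(-7, 676)))) = Add(0, Mul(-1, Mul(26, 669))) = Add(0, Mul(-1, 17394)) = Add(0, -17394) = -17394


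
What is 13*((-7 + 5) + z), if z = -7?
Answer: -117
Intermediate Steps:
13*((-7 + 5) + z) = 13*((-7 + 5) - 7) = 13*(-2 - 7) = 13*(-9) = -117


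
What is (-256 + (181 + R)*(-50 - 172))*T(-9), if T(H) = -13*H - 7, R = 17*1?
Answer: -4863320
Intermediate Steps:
R = 17
T(H) = -7 - 13*H
(-256 + (181 + R)*(-50 - 172))*T(-9) = (-256 + (181 + 17)*(-50 - 172))*(-7 - 13*(-9)) = (-256 + 198*(-222))*(-7 + 117) = (-256 - 43956)*110 = -44212*110 = -4863320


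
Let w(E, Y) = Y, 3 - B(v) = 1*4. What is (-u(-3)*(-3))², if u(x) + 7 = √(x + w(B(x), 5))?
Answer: 459 - 126*√2 ≈ 280.81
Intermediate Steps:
B(v) = -1 (B(v) = 3 - 4 = -1)
u(x) = -7 + √(5 + x) (u(x) = -7 + √(x + 5) = -7 + √(5 + x))
(-u(-3)*(-3))² = (-(-7 + √(5 - 3))*(-3))² = (-(-7 + √2)*(-3))² = ((7 - √2)*(-3))² = (-21 + 3*√2)²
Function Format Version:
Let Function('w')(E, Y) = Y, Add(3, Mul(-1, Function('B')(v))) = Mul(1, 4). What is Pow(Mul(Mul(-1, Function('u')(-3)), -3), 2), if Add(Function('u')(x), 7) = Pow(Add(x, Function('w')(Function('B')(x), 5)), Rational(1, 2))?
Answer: Add(459, Mul(-126, Pow(2, Rational(1, 2)))) ≈ 280.81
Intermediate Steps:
Function('B')(v) = -1 (Function('B')(v) = Add(3, Mul(-1, Mul(1, 4))) = Add(3, Mul(-1, 4)) = Add(3, -4) = -1)
Function('u')(x) = Add(-7, Pow(Add(5, x), Rational(1, 2))) (Function('u')(x) = Add(-7, Pow(Add(x, 5), Rational(1, 2))) = Add(-7, Pow(Add(5, x), Rational(1, 2))))
Pow(Mul(Mul(-1, Function('u')(-3)), -3), 2) = Pow(Mul(Mul(-1, Add(-7, Pow(Add(5, -3), Rational(1, 2)))), -3), 2) = Pow(Mul(Mul(-1, Add(-7, Pow(2, Rational(1, 2)))), -3), 2) = Pow(Mul(Add(7, Mul(-1, Pow(2, Rational(1, 2)))), -3), 2) = Pow(Add(-21, Mul(3, Pow(2, Rational(1, 2)))), 2)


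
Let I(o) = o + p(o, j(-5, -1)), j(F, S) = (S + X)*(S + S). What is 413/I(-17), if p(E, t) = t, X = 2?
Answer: -413/19 ≈ -21.737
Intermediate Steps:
j(F, S) = 2*S*(2 + S) (j(F, S) = (S + 2)*(S + S) = (2 + S)*(2*S) = 2*S*(2 + S))
I(o) = -2 + o (I(o) = o + 2*(-1)*(2 - 1) = o + 2*(-1)*1 = o - 2 = -2 + o)
413/I(-17) = 413/(-2 - 17) = 413/(-19) = 413*(-1/19) = -413/19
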